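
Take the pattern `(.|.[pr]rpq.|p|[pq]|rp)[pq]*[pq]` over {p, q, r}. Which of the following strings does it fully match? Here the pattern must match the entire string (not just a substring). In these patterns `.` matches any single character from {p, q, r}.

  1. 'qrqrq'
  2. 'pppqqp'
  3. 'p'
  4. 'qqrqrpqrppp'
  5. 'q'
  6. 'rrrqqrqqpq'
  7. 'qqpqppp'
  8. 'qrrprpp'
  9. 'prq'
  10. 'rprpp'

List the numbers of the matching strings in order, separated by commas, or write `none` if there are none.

2, 7

1 → no match
2 → match
3 → no match
4 → no match
5 → no match
6 → no match
7 → match
8 → no match
9 → no match
10 → no match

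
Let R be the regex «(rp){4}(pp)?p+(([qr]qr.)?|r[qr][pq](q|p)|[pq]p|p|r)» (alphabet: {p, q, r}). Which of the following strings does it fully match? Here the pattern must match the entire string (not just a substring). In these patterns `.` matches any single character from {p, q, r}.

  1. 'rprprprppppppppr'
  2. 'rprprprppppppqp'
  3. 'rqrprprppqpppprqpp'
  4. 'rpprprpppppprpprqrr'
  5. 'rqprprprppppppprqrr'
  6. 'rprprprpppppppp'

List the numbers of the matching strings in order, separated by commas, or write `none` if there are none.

1 → match
2 → match
3 → no match — must start with 'rp'
4 → no match
5 → no match — must start with 'rp'
6 → match

1, 2, 6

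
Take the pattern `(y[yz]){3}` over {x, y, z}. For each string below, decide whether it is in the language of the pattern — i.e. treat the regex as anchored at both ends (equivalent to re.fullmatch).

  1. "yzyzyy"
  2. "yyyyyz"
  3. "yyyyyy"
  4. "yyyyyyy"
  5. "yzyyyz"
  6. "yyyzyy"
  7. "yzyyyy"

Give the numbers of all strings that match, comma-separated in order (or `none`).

1 → match
2 → match
3 → match
4 → no match
5 → match
6 → match
7 → match

1, 2, 3, 5, 6, 7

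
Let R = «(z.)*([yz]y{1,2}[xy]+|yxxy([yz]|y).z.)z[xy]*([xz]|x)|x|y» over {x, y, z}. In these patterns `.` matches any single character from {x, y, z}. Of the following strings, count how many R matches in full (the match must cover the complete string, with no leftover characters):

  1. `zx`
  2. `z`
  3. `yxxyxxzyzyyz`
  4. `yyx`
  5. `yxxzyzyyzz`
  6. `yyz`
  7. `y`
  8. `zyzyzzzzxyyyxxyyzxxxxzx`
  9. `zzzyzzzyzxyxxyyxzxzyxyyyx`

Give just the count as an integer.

2

1 → no match
2 → no match
3 → no match
4 → no match
5 → no match
6 → no match
7 → match
8 → no match
9 → match
Total matched: 2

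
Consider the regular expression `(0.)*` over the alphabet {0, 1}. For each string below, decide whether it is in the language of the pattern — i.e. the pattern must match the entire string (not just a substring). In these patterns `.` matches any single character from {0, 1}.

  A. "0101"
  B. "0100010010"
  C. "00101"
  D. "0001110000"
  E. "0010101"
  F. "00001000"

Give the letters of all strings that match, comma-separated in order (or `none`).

A → match
B → no match
C → no match
D → no match
E → no match
F → no match

A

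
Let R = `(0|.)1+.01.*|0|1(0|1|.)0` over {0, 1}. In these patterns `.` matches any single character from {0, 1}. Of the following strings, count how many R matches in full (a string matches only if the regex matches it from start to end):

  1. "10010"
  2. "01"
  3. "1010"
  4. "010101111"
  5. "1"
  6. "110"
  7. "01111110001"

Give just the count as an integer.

1

1 → no match
2 → no match
3 → no match
4 → no match
5 → no match
6 → match
7 → no match
Total matched: 1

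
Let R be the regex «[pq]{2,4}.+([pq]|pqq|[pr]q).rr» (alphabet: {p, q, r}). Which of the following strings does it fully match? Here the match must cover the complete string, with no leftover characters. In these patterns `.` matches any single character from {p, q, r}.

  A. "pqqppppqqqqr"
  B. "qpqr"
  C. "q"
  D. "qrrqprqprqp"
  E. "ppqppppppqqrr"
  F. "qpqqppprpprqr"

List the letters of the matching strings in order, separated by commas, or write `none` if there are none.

A. "pqqppppqqqqr" → no match — must end with "rr"
B. "qpqr" → no match — must end with "rr"
C. "q" → no match — must end with "rr"
D. "qrrqprqprqp" → no match — must end with "rr"
E → match
F → no match — must end with "rr"

E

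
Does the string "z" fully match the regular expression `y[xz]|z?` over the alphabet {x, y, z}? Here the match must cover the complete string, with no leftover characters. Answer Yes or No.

Yes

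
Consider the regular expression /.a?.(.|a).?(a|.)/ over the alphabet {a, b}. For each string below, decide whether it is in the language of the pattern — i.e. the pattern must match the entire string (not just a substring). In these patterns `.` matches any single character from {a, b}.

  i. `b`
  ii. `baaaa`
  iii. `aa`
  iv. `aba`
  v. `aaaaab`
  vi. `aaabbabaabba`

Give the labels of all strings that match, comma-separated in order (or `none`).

ii, v

i → no match
ii → match
iii → no match
iv → no match
v → match
vi → no match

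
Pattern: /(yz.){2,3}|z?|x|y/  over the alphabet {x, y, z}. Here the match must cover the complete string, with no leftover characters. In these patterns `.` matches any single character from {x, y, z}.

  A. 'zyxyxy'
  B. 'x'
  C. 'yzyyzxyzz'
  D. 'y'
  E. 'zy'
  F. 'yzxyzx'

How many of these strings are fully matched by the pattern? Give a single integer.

4

A → no match
B → match
C → match
D → match
E → no match
F → match
Total matched: 4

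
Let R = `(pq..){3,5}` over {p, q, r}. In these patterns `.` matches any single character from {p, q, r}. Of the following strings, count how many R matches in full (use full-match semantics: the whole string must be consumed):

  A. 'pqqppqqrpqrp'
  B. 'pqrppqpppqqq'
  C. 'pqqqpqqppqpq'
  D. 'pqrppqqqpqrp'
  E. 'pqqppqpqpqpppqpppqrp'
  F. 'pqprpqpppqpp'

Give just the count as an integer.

A → match
B → match
C → match
D → match
E → match
F → match
Total matched: 6

6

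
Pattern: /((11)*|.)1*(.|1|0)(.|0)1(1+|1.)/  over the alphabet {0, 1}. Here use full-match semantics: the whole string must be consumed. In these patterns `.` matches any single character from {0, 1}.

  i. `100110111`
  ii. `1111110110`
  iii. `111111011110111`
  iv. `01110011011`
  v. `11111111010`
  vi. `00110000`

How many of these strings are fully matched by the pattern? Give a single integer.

i → no match
ii → match
iii → no match
iv → no match
v → no match
vi → no match
Total matched: 1

1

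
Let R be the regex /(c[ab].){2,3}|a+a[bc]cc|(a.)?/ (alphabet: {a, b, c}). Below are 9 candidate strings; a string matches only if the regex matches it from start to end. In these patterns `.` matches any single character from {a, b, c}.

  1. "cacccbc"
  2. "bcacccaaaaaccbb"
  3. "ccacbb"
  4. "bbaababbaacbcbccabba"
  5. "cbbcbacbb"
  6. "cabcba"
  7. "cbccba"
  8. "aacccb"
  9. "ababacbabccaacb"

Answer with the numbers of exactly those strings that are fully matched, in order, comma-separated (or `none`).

1 → no match
2 → no match
3 → no match
4 → no match
5 → match
6 → match
7 → match
8 → no match
9 → no match

5, 6, 7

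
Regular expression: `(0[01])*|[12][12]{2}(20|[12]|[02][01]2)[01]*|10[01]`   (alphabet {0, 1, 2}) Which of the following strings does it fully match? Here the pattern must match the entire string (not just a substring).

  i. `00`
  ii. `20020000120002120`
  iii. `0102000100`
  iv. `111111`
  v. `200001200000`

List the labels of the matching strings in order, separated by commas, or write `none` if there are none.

i → match
ii → no match
iii → no match
iv → match
v → no match

i, iv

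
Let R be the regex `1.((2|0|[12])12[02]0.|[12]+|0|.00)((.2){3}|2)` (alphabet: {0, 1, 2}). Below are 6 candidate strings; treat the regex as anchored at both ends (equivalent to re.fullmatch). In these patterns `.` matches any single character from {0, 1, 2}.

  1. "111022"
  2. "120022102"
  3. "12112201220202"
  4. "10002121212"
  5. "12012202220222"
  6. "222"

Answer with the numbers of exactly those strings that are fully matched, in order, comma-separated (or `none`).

3, 5

1 → no match
2 → no match
3 → match
4 → no match
5 → match
6 → no match — must start with "1"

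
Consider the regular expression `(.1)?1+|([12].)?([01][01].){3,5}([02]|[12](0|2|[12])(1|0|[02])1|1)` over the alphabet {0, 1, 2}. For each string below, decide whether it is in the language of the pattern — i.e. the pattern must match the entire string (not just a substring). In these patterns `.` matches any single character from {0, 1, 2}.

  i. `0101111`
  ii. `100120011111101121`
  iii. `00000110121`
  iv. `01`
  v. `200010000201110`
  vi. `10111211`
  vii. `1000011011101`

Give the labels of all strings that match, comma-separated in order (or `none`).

ii, vii

i → no match
ii → match
iii → no match
iv → no match
v → no match
vi → no match
vii → match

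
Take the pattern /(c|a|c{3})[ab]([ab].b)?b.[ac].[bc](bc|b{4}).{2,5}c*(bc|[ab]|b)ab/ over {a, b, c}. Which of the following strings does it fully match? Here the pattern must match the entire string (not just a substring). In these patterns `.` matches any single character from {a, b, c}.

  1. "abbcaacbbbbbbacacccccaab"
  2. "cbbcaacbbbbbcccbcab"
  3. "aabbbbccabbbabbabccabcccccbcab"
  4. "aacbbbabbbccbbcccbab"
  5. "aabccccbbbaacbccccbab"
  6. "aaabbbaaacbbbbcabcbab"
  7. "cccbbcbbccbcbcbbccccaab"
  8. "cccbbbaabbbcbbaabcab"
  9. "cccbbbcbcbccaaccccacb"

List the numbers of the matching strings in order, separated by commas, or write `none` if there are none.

1, 2, 6, 7

1 → match
2 → match
3 → no match
4 → no match
5 → no match
6 → match
7 → match
8 → no match
9 → no match — must end with "ab"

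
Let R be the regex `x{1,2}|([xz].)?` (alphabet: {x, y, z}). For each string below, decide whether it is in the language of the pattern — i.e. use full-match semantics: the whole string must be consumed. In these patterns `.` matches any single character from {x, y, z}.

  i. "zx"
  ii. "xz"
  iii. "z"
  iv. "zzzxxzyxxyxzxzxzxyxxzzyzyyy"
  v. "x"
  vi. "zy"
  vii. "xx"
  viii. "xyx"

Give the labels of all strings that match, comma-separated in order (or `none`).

i → match
ii → match
iii → no match
iv → no match
v → match
vi → match
vii → match
viii → no match

i, ii, v, vi, vii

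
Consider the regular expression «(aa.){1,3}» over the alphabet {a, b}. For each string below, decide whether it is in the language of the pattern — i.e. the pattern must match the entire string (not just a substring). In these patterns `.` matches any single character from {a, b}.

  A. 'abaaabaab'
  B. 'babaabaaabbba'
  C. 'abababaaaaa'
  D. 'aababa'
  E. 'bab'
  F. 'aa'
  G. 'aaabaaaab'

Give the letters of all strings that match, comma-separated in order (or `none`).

none

A → no match — must start with 'aa'
B → no match — must start with 'aa'
C → no match — must start with 'aa'
D → no match
E → no match — must start with 'aa'
F → no match
G → no match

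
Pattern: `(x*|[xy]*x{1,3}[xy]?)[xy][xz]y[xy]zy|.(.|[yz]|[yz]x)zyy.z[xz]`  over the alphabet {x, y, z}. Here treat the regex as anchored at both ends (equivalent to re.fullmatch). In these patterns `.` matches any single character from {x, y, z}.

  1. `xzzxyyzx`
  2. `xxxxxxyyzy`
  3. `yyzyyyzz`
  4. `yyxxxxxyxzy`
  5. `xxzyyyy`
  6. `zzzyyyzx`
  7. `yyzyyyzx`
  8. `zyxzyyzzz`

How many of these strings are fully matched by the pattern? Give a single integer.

6

1 → no match
2 → match
3 → match
4 → match
5 → no match
6 → match
7 → match
8 → match
Total matched: 6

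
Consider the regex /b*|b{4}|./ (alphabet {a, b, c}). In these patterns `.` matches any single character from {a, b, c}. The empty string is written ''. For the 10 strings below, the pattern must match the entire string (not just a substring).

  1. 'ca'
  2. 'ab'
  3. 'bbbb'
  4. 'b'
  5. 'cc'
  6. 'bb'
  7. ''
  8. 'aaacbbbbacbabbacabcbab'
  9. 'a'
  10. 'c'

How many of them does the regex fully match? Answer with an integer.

1. 'ca' → no match
2. 'ab' → no match
3. 'bbbb' → match
4. 'b' → match
5. 'cc' → no match
6. 'bb' → match
7. '' → match
8 → no match
9. 'a' → match
10. 'c' → match
Total matched: 6

6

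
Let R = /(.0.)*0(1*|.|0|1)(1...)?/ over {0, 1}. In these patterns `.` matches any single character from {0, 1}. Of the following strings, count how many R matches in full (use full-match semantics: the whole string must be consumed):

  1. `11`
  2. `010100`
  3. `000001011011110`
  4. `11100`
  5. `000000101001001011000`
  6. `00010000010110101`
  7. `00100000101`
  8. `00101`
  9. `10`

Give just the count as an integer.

1 → no match
2 → no match
3 → no match
4 → no match
5 → match
6 → match
7 → match
8 → match
9 → no match
Total matched: 4

4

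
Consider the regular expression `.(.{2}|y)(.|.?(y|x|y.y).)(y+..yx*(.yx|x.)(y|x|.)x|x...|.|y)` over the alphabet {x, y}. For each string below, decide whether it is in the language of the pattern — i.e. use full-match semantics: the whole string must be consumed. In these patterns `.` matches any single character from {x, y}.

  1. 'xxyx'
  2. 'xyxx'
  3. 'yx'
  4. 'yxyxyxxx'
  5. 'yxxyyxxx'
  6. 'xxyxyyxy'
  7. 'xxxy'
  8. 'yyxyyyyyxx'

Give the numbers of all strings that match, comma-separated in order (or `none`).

2

1. 'xxyx' → no match
2. 'xyxx' → match
3. 'yx' → no match
4. 'yxyxyxxx' → no match
5. 'yxxyyxxx' → no match
6. 'xxyxyyxy' → no match
7. 'xxxy' → no match
8. 'yyxyyyyyxx' → no match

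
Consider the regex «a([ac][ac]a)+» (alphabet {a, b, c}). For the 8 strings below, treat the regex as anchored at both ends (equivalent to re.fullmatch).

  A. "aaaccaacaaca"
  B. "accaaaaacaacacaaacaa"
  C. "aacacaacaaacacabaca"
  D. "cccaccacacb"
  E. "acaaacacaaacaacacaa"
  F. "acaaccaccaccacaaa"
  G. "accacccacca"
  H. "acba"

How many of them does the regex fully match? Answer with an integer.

1

A → no match
B → no match
C → no match
D → no match — must start with "a"
E → match
F → no match
G → no match
H → no match
Total matched: 1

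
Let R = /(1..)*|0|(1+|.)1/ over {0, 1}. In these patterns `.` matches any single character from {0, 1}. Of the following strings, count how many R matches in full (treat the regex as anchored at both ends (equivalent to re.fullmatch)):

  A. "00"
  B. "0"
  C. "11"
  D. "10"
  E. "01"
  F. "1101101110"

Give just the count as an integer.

3

A → no match
B → match
C → match
D → no match
E → match
F → no match
Total matched: 3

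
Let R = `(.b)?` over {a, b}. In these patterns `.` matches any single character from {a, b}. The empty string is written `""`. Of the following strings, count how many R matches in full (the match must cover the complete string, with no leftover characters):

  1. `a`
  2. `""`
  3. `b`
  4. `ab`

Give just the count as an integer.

1. `a` → no match
2. `""` → match
3. `b` → no match
4. `ab` → match
Total matched: 2

2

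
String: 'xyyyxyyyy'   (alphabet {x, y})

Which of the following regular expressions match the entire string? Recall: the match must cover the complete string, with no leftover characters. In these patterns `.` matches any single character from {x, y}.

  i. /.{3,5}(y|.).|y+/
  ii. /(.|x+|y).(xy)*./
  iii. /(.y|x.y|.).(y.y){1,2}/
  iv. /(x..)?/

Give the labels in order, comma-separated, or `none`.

iii

i → no match
ii → no match
iii → match
iv → no match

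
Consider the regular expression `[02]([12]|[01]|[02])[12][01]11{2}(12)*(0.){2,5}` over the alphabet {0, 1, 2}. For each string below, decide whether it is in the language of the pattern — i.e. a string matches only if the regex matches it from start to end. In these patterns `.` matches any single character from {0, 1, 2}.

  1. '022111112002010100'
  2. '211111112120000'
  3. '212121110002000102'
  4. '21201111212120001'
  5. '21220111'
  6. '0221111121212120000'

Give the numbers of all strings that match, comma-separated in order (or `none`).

2, 4, 6

1 → no match
2 → match
3 → no match
4 → match
5 → no match
6 → match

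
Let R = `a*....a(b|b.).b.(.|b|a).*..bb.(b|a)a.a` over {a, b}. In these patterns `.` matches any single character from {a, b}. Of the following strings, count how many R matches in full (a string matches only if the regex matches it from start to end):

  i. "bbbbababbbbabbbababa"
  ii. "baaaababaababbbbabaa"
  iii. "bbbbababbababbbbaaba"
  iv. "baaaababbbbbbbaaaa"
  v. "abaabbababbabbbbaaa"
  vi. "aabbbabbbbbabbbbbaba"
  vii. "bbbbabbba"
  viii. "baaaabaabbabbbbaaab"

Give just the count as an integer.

3

i → match
ii → no match
iii → match
iv → no match
v → no match
vi → match
vii → no match
viii → no match — must end with "a"
Total matched: 3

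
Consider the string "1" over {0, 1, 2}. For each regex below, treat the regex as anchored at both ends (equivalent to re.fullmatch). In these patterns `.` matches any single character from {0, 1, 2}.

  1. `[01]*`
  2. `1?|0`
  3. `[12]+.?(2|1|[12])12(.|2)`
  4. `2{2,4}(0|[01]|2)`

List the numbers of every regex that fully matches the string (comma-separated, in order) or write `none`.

1 → match
2 → match
3 → no match
4 → no match — must start with "2"

1, 2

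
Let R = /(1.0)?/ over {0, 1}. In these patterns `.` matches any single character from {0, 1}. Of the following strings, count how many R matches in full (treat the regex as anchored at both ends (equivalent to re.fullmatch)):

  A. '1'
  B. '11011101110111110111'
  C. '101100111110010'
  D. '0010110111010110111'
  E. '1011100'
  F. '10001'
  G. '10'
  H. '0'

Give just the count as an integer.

A → no match
B → no match
C → no match
D → no match
E → no match
F → no match
G → no match
H → no match
Total matched: 0

0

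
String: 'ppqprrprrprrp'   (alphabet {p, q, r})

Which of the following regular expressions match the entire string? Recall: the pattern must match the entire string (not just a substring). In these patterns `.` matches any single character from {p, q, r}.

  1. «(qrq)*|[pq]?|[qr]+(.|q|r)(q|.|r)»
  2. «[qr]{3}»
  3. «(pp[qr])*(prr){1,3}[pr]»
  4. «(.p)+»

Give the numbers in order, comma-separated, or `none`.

3

1 → no match
2 → no match
3 → match
4 → no match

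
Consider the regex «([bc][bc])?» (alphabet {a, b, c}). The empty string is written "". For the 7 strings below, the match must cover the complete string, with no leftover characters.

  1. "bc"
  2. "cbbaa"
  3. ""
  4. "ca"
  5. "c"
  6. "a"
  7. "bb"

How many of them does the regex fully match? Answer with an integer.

1. "bc" → match
2. "cbbaa" → no match
3. "" → match
4. "ca" → no match
5. "c" → no match
6. "a" → no match
7. "bb" → match
Total matched: 3

3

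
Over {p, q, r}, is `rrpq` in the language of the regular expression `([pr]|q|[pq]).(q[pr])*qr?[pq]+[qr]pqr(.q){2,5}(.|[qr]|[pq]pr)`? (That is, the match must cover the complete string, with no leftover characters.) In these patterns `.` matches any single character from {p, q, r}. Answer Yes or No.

No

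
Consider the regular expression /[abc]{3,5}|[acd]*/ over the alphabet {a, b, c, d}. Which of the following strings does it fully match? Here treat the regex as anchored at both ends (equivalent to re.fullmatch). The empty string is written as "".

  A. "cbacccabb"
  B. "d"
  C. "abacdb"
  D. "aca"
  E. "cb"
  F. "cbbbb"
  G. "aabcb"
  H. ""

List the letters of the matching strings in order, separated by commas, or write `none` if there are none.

A → no match
B → match
C → no match
D → match
E → no match
F → match
G → match
H → match

B, D, F, G, H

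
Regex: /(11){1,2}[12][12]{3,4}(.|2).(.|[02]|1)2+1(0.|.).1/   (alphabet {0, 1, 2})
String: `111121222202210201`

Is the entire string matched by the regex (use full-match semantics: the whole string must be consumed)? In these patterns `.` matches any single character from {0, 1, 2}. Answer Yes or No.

Yes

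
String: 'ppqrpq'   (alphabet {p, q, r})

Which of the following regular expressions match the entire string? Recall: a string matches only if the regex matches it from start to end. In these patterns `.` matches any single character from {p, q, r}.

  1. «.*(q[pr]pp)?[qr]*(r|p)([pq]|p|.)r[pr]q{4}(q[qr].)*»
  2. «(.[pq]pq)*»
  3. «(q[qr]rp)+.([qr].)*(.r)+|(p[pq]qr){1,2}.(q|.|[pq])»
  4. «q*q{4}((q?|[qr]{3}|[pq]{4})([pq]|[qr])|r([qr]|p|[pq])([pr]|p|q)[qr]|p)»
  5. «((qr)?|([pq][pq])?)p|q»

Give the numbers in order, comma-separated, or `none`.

3

1 → no match
2 → no match
3 → match
4 → no match
5 → no match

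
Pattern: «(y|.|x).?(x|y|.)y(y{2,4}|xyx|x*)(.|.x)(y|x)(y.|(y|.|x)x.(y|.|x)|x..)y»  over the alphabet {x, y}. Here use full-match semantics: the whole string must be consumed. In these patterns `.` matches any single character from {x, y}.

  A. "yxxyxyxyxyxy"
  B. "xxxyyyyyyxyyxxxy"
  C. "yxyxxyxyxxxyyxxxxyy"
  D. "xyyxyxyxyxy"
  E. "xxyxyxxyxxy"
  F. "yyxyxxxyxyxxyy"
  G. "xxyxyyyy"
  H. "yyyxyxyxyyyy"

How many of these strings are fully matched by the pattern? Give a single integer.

6

A → match
B → match
C → no match
D → match
E → no match
F → match
G → match
H → match
Total matched: 6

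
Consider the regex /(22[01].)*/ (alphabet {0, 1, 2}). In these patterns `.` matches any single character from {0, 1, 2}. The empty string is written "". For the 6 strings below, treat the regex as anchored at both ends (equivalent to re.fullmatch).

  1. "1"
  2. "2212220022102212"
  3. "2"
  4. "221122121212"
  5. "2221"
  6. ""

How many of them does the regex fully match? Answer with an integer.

2

1 → no match
2 → match
3 → no match
4 → no match
5 → no match
6 → match
Total matched: 2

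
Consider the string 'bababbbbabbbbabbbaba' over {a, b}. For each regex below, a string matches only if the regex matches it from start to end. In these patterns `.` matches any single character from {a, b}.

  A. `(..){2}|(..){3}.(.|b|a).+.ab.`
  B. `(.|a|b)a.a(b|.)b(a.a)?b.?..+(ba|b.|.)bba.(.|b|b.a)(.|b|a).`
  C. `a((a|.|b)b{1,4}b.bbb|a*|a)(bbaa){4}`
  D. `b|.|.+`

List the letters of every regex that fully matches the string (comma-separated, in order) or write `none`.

A → match
B → match
C → no match — must start with 'a'
D → match

A, B, D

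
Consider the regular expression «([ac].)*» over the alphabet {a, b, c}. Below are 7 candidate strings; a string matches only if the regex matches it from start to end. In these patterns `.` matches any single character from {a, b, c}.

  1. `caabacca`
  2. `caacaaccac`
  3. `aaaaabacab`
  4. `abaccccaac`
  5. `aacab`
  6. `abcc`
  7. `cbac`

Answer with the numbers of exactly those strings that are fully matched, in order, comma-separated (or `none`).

1. `caabacca` → match
2. `caacaaccac` → match
3. `aaaaabacab` → match
4. `abaccccaac` → match
5. `aacab` → no match
6. `abcc` → match
7. `cbac` → match

1, 2, 3, 4, 6, 7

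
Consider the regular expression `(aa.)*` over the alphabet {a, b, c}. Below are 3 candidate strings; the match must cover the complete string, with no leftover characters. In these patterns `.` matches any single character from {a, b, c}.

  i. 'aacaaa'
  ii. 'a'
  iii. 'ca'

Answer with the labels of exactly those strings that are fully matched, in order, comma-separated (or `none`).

i → match
ii → no match
iii → no match

i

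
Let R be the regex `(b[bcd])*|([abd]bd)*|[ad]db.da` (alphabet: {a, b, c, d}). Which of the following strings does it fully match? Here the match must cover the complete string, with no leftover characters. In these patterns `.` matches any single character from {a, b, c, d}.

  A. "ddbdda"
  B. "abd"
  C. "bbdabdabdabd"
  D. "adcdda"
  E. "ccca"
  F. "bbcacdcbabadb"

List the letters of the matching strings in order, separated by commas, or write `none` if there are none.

A → match
B → match
C → match
D → no match
E → no match
F → no match

A, B, C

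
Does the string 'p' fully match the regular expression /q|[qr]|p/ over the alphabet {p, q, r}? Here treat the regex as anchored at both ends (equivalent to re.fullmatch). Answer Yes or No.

Yes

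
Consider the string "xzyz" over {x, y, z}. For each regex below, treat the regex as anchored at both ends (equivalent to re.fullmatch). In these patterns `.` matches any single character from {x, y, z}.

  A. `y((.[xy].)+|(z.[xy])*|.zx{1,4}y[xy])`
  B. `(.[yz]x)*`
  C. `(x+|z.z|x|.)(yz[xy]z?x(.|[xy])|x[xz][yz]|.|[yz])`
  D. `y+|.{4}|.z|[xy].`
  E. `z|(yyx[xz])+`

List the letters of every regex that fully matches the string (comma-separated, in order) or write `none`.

A → no match — must start with "y"
B → no match
C → no match
D → match
E → no match

D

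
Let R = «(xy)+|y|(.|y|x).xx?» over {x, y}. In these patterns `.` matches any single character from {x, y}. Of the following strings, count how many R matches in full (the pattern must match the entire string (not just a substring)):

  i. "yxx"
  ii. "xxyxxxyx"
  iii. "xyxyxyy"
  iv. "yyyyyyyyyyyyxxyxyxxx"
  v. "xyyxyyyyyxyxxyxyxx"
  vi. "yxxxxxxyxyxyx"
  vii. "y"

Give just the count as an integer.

i → match
ii → no match
iii → no match
iv → no match
v → no match
vi → no match
vii → match
Total matched: 2

2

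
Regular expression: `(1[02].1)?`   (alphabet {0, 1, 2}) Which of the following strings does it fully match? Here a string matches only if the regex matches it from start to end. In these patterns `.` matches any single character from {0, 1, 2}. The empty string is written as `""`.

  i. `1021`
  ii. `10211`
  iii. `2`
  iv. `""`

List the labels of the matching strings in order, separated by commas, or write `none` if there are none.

i, iv

i → match
ii → no match
iii → no match
iv → match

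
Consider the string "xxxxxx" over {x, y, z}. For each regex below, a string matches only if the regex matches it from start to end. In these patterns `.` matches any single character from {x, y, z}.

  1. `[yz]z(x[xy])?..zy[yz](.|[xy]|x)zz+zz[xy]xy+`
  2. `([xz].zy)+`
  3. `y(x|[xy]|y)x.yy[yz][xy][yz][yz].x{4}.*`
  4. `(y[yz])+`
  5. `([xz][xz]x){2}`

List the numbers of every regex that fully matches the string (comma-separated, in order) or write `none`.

1 → no match — must end with "y"
2 → no match — must end with "zy"
3 → no match — must start with "y"
4 → no match — must start with "y"
5 → match

5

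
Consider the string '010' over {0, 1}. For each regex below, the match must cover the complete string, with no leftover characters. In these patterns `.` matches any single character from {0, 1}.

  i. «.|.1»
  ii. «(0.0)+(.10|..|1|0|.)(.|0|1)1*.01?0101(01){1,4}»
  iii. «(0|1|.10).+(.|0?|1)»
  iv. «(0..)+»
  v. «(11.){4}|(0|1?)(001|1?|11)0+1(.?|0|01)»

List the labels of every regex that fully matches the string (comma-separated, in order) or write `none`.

i → no match
ii → no match — must end with '01'
iii → match
iv → match
v → match

iii, iv, v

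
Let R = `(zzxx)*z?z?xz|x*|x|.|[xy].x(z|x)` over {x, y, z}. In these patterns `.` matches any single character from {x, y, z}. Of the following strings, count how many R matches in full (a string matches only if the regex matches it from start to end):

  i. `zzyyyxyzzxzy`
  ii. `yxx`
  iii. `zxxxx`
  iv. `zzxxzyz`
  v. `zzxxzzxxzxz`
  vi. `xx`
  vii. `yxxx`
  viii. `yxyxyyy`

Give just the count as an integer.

i → no match
ii → no match
iii → no match
iv → no match
v → match
vi → match
vii → match
viii → no match
Total matched: 3

3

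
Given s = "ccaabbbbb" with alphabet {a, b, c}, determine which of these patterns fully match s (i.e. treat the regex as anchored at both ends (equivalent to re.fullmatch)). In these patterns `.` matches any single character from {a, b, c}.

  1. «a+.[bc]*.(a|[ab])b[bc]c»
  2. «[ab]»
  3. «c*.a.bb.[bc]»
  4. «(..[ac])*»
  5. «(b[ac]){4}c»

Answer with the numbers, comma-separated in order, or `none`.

1 → no match — must start with "a"
2 → no match
3 → match
4 → no match
5 → no match — must start with "b"

3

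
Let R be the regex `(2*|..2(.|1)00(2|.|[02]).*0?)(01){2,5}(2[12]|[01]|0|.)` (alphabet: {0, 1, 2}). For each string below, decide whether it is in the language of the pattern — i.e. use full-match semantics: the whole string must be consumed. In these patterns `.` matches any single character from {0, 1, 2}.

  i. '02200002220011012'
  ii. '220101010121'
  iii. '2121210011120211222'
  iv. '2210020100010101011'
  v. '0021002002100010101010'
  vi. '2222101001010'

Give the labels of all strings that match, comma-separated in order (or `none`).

ii, v

i → no match
ii → match
iii → no match
iv → no match
v → match
vi → no match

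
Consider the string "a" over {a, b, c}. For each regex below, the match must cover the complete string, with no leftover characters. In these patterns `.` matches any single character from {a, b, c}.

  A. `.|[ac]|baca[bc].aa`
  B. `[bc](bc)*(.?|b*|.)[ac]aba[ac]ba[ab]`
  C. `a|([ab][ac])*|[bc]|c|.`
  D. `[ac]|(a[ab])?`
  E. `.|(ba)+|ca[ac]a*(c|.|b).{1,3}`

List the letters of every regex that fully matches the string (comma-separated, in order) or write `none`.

A → match
B → no match
C → match
D → match
E → match

A, C, D, E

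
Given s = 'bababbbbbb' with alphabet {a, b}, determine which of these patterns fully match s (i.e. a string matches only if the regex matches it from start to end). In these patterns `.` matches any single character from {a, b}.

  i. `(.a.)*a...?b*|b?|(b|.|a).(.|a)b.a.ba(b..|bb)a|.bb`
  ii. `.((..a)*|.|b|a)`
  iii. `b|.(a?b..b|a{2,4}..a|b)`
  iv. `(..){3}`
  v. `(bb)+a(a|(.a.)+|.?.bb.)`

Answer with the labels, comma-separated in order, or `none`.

i

i → match
ii → no match
iii → no match
iv → no match
v → no match — must start with 'bb'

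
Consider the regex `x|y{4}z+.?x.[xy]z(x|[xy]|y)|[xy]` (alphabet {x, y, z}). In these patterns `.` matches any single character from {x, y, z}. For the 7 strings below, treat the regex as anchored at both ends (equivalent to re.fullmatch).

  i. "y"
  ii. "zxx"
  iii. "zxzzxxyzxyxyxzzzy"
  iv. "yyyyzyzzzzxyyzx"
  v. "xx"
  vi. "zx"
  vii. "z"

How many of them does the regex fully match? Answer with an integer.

i. "y" → match
ii. "zxx" → no match
iii → no match
iv → no match
v. "xx" → no match
vi. "zx" → no match
vii. "z" → no match
Total matched: 1

1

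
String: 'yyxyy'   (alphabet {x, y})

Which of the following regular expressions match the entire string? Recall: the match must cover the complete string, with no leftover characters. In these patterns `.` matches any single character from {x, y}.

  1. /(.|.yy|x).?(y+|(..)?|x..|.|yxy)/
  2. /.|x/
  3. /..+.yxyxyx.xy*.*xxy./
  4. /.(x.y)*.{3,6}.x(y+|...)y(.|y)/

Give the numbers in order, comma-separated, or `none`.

1

1 → match
2 → no match
3 → no match
4 → no match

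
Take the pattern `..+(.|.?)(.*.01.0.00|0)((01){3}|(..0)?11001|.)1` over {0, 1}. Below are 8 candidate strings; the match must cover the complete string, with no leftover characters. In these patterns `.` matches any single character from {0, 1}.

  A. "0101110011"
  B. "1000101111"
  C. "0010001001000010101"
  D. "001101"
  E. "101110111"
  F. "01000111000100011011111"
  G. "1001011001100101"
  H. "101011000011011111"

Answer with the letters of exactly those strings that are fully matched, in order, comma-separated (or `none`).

A. "0101110011" → match
B. "1000101111" → no match
C → no match
D. "001101" → no match
E. "101110111" → no match
F → no match
G → no match
H → no match

A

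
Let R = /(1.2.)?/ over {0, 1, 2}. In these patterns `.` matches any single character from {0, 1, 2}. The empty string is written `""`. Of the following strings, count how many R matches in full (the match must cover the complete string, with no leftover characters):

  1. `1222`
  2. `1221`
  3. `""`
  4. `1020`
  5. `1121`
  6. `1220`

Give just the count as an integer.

6

1. `1222` → match
2. `1221` → match
3. `""` → match
4. `1020` → match
5. `1121` → match
6. `1220` → match
Total matched: 6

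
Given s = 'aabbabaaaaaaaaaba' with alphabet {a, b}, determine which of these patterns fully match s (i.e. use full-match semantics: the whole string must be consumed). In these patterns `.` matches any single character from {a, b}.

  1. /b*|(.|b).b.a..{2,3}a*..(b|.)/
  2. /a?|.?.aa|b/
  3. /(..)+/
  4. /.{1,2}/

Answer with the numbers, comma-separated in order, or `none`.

1

1 → match
2 → no match
3 → no match
4 → no match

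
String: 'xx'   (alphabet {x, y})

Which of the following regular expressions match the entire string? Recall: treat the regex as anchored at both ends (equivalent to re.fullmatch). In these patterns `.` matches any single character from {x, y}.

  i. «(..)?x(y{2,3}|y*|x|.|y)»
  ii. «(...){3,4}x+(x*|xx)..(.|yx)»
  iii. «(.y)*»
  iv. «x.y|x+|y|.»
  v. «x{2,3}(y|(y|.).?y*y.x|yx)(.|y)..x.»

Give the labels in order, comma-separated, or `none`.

i, iv

i → match
ii → no match
iii → no match
iv → match
v → no match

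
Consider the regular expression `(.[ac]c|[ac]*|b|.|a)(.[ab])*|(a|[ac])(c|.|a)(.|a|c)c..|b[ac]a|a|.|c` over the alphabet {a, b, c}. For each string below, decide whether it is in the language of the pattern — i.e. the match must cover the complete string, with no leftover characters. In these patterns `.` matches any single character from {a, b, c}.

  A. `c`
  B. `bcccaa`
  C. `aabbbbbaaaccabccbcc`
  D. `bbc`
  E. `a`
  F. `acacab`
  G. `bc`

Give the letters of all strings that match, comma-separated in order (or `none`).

A, E, F

A → match
B → no match
C → no match
D → no match
E → match
F → match
G → no match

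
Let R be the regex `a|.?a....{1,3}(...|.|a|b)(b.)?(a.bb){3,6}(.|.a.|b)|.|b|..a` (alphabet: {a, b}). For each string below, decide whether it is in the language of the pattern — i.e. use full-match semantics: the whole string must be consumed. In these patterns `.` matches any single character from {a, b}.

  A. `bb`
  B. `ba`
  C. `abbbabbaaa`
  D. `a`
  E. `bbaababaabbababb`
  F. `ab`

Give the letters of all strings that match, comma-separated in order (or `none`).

A → no match
B → no match
C → no match
D → match
E → no match
F → no match

D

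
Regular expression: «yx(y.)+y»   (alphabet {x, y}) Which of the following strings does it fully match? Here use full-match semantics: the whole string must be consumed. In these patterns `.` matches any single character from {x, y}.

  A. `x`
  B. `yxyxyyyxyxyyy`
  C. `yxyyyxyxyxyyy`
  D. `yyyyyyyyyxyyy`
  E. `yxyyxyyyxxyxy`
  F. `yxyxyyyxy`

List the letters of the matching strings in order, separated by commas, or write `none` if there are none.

A → no match — must start with `yxy`
B → match
C → match
D → no match — must start with `yxy`
E → no match
F → match

B, C, F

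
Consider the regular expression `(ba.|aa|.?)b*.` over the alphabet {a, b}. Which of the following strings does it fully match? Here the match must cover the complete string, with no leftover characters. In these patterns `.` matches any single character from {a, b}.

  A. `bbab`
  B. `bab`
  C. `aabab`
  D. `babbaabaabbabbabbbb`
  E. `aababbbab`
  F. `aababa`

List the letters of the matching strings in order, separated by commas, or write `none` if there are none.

none

A → no match
B → no match
C → no match
D → no match
E → no match
F → no match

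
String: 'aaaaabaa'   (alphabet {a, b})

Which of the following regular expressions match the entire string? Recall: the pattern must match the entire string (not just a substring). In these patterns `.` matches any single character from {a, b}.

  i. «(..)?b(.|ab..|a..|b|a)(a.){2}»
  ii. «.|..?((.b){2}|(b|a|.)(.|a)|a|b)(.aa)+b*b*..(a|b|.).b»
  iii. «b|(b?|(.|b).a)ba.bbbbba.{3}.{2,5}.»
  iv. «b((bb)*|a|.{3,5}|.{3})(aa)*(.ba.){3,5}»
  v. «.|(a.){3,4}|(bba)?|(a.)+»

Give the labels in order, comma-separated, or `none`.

i → no match
ii → no match
iii → no match
iv → no match — must start with 'b'
v → match

v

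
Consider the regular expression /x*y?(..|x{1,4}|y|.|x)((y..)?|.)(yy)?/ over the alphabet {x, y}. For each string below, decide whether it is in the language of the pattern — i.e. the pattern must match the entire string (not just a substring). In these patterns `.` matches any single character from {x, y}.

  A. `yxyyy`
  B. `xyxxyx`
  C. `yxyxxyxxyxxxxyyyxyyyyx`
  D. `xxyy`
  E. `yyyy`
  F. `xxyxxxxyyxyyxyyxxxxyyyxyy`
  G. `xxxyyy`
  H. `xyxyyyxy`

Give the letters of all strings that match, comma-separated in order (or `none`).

A, D, E, G

A. `yxyyy` → match
B. `xyxxyx` → no match
C → no match
D. `xxyy` → match
E. `yyyy` → match
F → no match
G. `xxxyyy` → match
H. `xyxyyyxy` → no match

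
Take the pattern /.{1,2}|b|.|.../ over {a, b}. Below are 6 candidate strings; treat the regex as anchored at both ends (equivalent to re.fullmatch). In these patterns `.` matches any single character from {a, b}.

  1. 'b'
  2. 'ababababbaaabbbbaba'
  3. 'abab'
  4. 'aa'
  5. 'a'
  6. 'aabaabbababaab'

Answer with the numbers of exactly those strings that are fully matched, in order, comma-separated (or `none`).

1. 'b' → match
2 → no match
3. 'abab' → no match
4. 'aa' → match
5. 'a' → match
6 → no match

1, 4, 5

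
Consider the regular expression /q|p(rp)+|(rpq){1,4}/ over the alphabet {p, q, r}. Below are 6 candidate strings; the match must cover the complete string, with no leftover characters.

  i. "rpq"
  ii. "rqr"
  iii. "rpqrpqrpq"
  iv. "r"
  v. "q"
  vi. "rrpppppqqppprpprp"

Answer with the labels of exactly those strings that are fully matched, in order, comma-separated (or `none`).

i → match
ii → no match
iii → match
iv → no match
v → match
vi → no match

i, iii, v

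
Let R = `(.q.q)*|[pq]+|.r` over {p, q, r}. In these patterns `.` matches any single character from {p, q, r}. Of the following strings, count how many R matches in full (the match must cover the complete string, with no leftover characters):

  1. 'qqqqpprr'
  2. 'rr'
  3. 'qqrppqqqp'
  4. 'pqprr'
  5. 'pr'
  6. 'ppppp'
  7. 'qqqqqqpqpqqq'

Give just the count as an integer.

1. 'qqqqpprr' → no match
2. 'rr' → match
3. 'qqrppqqqp' → no match
4. 'pqprr' → no match
5. 'pr' → match
6. 'ppppp' → match
7. 'qqqqqqpqpqqq' → match
Total matched: 4

4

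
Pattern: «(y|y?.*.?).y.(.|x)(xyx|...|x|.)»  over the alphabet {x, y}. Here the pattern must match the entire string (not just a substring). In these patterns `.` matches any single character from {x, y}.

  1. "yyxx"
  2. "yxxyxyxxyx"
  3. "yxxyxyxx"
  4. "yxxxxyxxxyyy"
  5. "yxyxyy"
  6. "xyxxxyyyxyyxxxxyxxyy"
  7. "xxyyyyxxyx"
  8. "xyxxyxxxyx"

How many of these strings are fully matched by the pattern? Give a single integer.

1 → no match
2 → no match
3 → no match
4 → no match
5 → match
6 → no match
7 → match
8 → match
Total matched: 3

3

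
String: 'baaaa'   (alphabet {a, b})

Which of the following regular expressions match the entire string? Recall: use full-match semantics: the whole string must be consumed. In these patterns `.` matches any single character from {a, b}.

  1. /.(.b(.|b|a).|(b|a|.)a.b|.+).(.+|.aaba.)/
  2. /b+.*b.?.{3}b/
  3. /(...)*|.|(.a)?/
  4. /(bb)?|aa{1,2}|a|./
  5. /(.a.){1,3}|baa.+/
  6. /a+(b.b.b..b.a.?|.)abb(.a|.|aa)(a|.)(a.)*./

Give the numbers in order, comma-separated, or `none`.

1, 5

1 → match
2 → no match — must end with 'b'
3 → no match
4 → no match
5 → match
6 → no match — must start with 'a'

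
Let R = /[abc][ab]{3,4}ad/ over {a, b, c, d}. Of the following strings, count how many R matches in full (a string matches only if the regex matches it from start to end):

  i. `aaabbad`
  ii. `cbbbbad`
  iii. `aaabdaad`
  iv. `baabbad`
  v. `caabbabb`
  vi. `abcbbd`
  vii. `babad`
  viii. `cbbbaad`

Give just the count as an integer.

4

i → match
ii → match
iii → no match
iv → match
v → no match — must end with `ad`
vi → no match — must end with `ad`
vii → no match
viii → match
Total matched: 4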